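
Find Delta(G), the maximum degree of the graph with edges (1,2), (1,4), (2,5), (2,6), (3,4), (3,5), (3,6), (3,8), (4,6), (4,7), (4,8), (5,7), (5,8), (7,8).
5 (attained at vertex 4)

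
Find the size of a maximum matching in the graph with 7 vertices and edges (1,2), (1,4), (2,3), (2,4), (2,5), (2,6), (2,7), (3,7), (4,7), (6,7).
3 (matching: (1,4), (2,5), (6,7); upper bound floor(n/2) = floor(7/2) = 3)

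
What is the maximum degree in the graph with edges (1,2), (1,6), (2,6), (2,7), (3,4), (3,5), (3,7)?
3 (attained at vertices 2, 3)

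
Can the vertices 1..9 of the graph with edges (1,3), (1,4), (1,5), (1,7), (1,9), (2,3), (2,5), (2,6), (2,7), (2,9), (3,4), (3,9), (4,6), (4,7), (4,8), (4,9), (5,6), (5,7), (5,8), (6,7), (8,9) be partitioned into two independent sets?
No (odd cycle of length 3: 3 -> 1 -> 4 -> 3)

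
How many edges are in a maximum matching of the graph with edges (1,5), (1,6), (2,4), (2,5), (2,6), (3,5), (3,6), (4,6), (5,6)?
3 (matching: (1,5), (2,4), (3,6); upper bound floor(n/2) = floor(6/2) = 3)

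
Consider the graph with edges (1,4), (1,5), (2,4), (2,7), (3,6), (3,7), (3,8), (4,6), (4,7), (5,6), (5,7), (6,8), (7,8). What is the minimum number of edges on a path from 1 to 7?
2 (path: 1 -> 5 -> 7, 2 edges)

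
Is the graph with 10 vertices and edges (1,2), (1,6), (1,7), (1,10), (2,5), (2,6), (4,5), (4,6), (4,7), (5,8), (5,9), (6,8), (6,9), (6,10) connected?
No, it has 2 components: {1, 2, 4, 5, 6, 7, 8, 9, 10}, {3}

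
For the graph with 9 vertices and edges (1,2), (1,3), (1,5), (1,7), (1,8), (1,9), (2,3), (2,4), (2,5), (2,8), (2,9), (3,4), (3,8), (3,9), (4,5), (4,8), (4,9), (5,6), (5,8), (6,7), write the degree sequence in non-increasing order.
[6, 6, 5, 5, 5, 5, 4, 2, 2] (degrees: deg(1)=6, deg(2)=6, deg(3)=5, deg(4)=5, deg(5)=5, deg(6)=2, deg(7)=2, deg(8)=5, deg(9)=4)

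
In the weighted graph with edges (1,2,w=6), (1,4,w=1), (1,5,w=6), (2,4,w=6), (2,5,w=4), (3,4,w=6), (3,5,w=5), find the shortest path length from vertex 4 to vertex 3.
6 (path: 4 -> 3; weights 6 = 6)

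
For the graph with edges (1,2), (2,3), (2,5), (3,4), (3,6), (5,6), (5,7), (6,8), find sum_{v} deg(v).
16 (handshake: sum of degrees = 2|E| = 2 x 8 = 16)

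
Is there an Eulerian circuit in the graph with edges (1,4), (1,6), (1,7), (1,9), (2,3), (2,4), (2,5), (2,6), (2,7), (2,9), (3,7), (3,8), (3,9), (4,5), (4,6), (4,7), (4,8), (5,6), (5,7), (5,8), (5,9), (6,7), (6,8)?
Yes (the graph is connected and all 9 vertices have even degree)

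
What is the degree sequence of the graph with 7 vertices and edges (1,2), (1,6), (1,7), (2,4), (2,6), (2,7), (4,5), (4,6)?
[4, 3, 3, 3, 2, 1, 0] (degrees: deg(1)=3, deg(2)=4, deg(3)=0, deg(4)=3, deg(5)=1, deg(6)=3, deg(7)=2)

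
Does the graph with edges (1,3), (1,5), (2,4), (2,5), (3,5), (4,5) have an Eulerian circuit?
Yes (the graph is connected and all 5 vertices have even degree)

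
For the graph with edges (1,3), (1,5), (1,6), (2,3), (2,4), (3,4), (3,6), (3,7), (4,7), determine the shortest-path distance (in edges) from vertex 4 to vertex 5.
3 (path: 4 -> 3 -> 1 -> 5, 3 edges)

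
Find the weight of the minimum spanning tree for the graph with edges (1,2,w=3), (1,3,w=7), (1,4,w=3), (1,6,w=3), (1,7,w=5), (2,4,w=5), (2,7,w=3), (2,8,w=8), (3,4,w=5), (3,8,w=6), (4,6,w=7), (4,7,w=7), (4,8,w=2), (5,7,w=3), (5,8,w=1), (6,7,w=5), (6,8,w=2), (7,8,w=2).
18 (MST edges: (1,2,w=3), (1,4,w=3), (3,4,w=5), (4,8,w=2), (5,8,w=1), (6,8,w=2), (7,8,w=2); sum of weights 3 + 3 + 5 + 2 + 1 + 2 + 2 = 18)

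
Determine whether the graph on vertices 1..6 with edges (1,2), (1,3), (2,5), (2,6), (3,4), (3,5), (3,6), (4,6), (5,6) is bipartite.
No (odd cycle of length 3: 6 -> 3 -> 4 -> 6)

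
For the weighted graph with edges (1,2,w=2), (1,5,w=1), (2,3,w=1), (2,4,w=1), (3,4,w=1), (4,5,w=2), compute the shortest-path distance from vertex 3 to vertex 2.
1 (path: 3 -> 2; weights 1 = 1)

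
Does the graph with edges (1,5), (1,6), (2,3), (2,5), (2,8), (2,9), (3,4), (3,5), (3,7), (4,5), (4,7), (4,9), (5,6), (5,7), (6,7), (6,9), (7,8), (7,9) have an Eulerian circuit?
Yes (the graph is connected and all 9 vertices have even degree)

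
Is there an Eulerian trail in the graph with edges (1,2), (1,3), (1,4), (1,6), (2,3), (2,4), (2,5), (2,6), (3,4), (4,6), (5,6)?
Yes (the graph is connected and exactly 2 vertices have odd degree: {2, 3}; any Eulerian path must start and end at those)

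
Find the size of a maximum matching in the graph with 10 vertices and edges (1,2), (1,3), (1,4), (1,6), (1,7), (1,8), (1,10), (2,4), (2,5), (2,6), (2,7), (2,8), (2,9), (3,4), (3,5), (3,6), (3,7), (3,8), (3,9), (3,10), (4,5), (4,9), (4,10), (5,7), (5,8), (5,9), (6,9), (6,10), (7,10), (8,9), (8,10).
5 (matching: (1,7), (2,9), (3,6), (4,5), (8,10); upper bound floor(n/2) = floor(10/2) = 5)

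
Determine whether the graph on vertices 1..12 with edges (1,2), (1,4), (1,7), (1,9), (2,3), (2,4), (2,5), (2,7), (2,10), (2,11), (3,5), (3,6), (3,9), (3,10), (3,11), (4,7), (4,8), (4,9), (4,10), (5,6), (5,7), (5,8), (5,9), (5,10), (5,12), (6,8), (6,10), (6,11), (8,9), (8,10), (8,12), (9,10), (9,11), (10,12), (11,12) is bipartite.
No (odd cycle of length 3: 7 -> 1 -> 2 -> 7)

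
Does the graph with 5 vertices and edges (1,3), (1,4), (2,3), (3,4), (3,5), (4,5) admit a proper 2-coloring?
No (odd cycle of length 3: 3 -> 1 -> 4 -> 3)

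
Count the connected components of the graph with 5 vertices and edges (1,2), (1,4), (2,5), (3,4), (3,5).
1 (components: {1, 2, 3, 4, 5})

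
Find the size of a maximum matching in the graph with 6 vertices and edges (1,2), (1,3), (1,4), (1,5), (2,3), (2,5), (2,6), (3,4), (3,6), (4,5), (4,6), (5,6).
3 (matching: (1,4), (2,3), (5,6); upper bound floor(n/2) = floor(6/2) = 3)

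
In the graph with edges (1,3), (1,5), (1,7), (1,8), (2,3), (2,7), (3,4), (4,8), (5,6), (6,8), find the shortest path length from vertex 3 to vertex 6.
3 (path: 3 -> 4 -> 8 -> 6, 3 edges)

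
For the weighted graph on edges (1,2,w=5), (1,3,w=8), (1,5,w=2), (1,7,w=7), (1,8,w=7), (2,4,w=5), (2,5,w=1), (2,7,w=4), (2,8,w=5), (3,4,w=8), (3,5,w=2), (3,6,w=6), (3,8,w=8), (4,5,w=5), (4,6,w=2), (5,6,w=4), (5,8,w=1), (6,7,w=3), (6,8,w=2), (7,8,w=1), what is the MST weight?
11 (MST edges: (1,5,w=2), (2,5,w=1), (3,5,w=2), (4,6,w=2), (5,8,w=1), (6,8,w=2), (7,8,w=1); sum of weights 2 + 1 + 2 + 2 + 1 + 2 + 1 = 11)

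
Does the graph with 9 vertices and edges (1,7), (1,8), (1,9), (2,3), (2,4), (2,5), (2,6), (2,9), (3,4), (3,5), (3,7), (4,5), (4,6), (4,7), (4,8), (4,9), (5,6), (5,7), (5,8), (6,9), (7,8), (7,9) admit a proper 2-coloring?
No (odd cycle of length 3: 9 -> 1 -> 7 -> 9)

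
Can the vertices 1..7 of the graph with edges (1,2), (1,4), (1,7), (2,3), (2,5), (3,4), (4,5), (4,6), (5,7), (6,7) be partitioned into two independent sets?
Yes. Partition: {1, 3, 5, 6}, {2, 4, 7}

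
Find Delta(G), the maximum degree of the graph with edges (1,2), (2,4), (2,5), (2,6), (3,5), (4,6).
4 (attained at vertex 2)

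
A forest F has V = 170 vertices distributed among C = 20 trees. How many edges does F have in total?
150 (Each of the 20 component trees on V_i vertices has V_i - 1 edges; summing gives V - C = 170 - 20 = 150)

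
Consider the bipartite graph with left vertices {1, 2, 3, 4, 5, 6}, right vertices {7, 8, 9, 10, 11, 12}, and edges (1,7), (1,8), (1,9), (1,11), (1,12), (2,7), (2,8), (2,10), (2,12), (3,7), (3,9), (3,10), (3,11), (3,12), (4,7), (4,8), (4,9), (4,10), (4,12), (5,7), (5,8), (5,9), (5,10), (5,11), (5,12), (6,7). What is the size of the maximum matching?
6 (matching: (1,12), (2,10), (3,11), (4,9), (5,8), (6,7); upper bound min(|L|,|R|) = min(6,6) = 6)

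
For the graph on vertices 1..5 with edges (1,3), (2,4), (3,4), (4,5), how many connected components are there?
1 (components: {1, 2, 3, 4, 5})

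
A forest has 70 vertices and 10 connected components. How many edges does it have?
60 (Each of the 10 component trees on V_i vertices has V_i - 1 edges; summing gives V - C = 70 - 10 = 60)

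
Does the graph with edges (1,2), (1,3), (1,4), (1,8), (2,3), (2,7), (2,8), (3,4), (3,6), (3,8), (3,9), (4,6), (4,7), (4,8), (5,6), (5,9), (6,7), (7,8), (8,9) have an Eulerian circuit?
No (2 vertices have odd degree: {4, 9}; Eulerian circuit requires 0)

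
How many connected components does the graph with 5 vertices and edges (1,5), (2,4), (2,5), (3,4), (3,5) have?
1 (components: {1, 2, 3, 4, 5})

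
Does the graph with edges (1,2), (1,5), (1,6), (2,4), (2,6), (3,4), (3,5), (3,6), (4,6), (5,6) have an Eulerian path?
No (6 vertices have odd degree: {1, 2, 3, 4, 5, 6}; Eulerian path requires 0 or 2)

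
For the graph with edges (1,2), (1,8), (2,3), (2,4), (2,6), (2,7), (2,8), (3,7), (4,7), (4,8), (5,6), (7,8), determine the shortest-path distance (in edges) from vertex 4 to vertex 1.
2 (path: 4 -> 8 -> 1, 2 edges)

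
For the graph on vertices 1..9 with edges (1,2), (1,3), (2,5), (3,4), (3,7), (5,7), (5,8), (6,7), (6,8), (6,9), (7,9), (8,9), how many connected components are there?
1 (components: {1, 2, 3, 4, 5, 6, 7, 8, 9})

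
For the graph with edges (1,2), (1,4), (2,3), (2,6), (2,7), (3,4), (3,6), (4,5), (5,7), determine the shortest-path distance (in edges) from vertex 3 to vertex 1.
2 (path: 3 -> 2 -> 1, 2 edges)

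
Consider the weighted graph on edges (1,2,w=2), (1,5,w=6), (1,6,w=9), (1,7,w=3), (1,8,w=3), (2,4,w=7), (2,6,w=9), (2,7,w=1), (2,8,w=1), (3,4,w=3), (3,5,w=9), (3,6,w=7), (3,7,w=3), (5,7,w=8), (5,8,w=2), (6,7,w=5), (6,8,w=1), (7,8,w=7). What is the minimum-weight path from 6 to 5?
3 (path: 6 -> 8 -> 5; weights 1 + 2 = 3)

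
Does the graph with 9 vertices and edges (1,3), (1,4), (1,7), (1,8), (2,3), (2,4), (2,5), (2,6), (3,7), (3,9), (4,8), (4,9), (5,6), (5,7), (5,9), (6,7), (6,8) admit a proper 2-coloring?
No (odd cycle of length 3: 8 -> 1 -> 4 -> 8)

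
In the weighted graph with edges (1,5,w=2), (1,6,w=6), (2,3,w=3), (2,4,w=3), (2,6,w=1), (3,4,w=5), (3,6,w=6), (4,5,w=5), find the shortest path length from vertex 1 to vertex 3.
10 (path: 1 -> 6 -> 2 -> 3; weights 6 + 1 + 3 = 10)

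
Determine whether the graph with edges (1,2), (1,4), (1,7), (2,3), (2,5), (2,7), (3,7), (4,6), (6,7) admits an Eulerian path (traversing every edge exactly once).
Yes (the graph is connected and exactly 2 vertices have odd degree: {1, 5}; any Eulerian path must start and end at those)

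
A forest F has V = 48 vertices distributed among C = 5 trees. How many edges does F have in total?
43 (Each of the 5 component trees on V_i vertices has V_i - 1 edges; summing gives V - C = 48 - 5 = 43)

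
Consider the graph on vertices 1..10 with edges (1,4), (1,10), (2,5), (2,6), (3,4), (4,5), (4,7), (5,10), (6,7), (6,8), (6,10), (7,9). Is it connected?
Yes (BFS from 1 visits [1, 4, 10, 3, 5, 7, 6, 2, 9, 8] — all 10 vertices reached)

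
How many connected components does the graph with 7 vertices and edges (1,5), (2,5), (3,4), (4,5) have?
3 (components: {1, 2, 3, 4, 5}, {6}, {7})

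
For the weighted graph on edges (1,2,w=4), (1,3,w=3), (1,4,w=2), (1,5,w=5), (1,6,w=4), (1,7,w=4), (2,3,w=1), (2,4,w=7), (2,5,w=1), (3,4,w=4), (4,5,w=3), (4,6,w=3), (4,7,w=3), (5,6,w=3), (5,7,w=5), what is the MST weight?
13 (MST edges: (1,3,w=3), (1,4,w=2), (2,3,w=1), (2,5,w=1), (4,6,w=3), (4,7,w=3); sum of weights 3 + 2 + 1 + 1 + 3 + 3 = 13)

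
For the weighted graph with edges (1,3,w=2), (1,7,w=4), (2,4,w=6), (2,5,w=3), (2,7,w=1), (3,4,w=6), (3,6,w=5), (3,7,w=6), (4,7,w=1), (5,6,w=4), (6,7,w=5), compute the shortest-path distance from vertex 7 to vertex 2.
1 (path: 7 -> 2; weights 1 = 1)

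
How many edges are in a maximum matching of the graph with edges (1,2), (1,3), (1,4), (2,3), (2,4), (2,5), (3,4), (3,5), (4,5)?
2 (matching: (1,4), (2,5); upper bound floor(n/2) = floor(5/2) = 2)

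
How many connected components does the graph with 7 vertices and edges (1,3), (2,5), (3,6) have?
4 (components: {1, 3, 6}, {2, 5}, {4}, {7})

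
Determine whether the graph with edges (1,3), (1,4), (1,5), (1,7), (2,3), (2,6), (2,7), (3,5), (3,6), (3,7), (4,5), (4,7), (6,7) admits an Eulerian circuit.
No (6 vertices have odd degree: {2, 3, 4, 5, 6, 7}; Eulerian circuit requires 0)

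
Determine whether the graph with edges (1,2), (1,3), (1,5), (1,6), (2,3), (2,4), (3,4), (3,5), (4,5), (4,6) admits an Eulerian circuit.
No (2 vertices have odd degree: {2, 5}; Eulerian circuit requires 0)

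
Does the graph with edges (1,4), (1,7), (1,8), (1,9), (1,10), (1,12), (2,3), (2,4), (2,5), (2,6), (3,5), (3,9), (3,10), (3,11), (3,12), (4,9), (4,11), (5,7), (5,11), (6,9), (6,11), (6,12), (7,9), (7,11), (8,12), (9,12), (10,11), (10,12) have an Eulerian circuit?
Yes (the graph is connected and all 12 vertices have even degree)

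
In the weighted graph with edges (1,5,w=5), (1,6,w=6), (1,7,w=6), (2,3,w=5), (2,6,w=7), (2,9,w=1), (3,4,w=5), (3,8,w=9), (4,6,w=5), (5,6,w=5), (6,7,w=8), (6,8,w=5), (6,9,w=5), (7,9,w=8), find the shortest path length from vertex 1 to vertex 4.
11 (path: 1 -> 6 -> 4; weights 6 + 5 = 11)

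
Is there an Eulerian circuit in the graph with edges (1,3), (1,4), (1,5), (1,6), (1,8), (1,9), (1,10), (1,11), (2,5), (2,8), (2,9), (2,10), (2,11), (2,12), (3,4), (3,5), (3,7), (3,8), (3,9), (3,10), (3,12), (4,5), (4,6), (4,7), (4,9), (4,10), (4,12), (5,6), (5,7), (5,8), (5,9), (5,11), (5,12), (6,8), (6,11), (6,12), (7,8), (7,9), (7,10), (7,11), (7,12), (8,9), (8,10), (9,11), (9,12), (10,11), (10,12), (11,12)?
No (2 vertices have odd degree: {9, 12}; Eulerian circuit requires 0)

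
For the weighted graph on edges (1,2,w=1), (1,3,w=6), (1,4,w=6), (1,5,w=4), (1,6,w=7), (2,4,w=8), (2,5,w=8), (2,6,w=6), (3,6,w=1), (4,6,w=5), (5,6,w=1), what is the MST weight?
12 (MST edges: (1,2,w=1), (1,5,w=4), (3,6,w=1), (4,6,w=5), (5,6,w=1); sum of weights 1 + 4 + 1 + 5 + 1 = 12)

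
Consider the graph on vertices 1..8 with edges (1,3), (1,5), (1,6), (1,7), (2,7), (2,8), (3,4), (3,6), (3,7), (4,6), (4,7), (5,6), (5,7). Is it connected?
Yes (BFS from 1 visits [1, 3, 5, 6, 7, 4, 2, 8] — all 8 vertices reached)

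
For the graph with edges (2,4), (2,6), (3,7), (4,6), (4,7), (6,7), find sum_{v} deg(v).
12 (handshake: sum of degrees = 2|E| = 2 x 6 = 12)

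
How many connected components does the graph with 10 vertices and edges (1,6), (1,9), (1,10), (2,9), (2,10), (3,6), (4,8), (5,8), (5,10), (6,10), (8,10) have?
2 (components: {1, 2, 3, 4, 5, 6, 8, 9, 10}, {7})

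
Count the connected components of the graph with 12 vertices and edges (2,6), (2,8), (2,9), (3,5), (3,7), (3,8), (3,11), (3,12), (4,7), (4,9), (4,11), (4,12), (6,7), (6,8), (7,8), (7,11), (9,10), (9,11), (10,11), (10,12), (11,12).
2 (components: {1}, {2, 3, 4, 5, 6, 7, 8, 9, 10, 11, 12})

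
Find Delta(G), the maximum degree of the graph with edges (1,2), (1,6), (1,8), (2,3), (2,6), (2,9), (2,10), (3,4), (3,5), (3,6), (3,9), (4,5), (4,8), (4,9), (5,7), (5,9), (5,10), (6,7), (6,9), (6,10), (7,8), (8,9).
6 (attained at vertices 6, 9)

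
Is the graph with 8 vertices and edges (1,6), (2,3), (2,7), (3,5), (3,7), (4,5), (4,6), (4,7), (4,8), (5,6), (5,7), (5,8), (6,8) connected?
Yes (BFS from 1 visits [1, 6, 4, 5, 8, 7, 3, 2] — all 8 vertices reached)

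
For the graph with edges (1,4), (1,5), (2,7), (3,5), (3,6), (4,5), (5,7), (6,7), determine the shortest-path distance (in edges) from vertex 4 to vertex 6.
3 (path: 4 -> 5 -> 3 -> 6, 3 edges)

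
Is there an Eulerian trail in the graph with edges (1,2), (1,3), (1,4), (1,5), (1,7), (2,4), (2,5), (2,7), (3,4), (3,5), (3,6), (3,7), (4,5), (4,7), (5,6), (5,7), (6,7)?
No (4 vertices have odd degree: {1, 3, 4, 6}; Eulerian path requires 0 or 2)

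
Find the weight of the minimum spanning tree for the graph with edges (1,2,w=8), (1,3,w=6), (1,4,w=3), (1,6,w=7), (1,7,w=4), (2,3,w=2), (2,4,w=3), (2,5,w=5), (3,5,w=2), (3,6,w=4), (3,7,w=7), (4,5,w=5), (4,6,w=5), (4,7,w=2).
16 (MST edges: (1,4,w=3), (2,3,w=2), (2,4,w=3), (3,5,w=2), (3,6,w=4), (4,7,w=2); sum of weights 3 + 2 + 3 + 2 + 4 + 2 = 16)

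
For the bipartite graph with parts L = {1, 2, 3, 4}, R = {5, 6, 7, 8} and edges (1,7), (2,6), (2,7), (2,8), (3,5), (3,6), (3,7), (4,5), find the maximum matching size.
4 (matching: (1,7), (2,8), (3,6), (4,5); upper bound min(|L|,|R|) = min(4,4) = 4)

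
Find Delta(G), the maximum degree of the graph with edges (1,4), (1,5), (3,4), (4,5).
3 (attained at vertex 4)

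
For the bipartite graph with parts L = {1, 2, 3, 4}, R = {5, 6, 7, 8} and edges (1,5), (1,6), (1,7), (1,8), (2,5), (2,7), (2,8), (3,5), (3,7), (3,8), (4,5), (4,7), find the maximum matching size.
4 (matching: (1,6), (2,7), (3,8), (4,5); upper bound min(|L|,|R|) = min(4,4) = 4)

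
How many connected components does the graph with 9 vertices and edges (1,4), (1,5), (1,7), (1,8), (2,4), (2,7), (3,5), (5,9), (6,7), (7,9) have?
1 (components: {1, 2, 3, 4, 5, 6, 7, 8, 9})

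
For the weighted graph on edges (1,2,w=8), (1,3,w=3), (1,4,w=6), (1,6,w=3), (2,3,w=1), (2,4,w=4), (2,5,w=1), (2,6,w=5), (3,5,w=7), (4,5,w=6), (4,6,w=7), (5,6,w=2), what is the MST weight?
11 (MST edges: (1,3,w=3), (2,3,w=1), (2,4,w=4), (2,5,w=1), (5,6,w=2); sum of weights 3 + 1 + 4 + 1 + 2 = 11)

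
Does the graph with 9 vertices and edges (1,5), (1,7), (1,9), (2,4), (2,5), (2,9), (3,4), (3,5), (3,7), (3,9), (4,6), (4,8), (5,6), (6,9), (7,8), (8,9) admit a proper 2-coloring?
Yes. Partition: {1, 2, 3, 6, 8}, {4, 5, 7, 9}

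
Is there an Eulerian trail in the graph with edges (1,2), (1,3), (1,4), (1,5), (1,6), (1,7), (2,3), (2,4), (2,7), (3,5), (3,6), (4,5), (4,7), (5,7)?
Yes — and in fact it has an Eulerian circuit (the graph is connected and all 7 vertices have even degree)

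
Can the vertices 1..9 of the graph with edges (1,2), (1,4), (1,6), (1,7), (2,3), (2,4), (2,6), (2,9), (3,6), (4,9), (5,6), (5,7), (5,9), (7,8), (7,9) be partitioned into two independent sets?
No (odd cycle of length 3: 2 -> 1 -> 6 -> 2)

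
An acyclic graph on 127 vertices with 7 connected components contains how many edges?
120 (Each of the 7 component trees on V_i vertices has V_i - 1 edges; summing gives V - C = 127 - 7 = 120)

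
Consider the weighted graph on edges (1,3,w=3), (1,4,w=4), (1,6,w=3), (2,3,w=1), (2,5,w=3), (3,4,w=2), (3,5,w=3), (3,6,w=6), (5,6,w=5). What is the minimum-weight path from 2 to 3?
1 (path: 2 -> 3; weights 1 = 1)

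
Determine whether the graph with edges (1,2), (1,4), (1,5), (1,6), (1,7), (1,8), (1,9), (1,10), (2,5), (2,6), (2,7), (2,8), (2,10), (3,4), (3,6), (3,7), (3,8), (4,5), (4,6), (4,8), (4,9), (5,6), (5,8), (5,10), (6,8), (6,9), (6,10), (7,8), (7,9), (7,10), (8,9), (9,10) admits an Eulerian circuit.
Yes (the graph is connected and all 10 vertices have even degree)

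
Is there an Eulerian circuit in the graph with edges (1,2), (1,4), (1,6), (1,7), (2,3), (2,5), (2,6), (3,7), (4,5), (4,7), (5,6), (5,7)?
No (2 vertices have odd degree: {4, 6}; Eulerian circuit requires 0)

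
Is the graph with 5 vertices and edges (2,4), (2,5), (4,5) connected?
No, it has 3 components: {1}, {2, 4, 5}, {3}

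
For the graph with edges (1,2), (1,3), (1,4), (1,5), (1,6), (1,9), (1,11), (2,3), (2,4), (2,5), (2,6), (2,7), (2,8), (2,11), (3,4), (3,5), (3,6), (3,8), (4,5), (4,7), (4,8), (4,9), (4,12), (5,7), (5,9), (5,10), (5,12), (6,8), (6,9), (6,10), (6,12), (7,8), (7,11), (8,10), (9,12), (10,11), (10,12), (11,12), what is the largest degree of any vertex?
8 (attained at vertices 2, 4, 5)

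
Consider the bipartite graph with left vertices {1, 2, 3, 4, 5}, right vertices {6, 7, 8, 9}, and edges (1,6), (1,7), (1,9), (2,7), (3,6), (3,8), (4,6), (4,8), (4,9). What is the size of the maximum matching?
4 (matching: (1,9), (2,7), (3,8), (4,6); upper bound min(|L|,|R|) = min(5,4) = 4)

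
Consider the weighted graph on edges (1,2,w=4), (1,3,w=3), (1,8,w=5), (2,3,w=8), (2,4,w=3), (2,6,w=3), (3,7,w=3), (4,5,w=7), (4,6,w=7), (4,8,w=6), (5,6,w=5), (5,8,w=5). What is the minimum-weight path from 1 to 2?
4 (path: 1 -> 2; weights 4 = 4)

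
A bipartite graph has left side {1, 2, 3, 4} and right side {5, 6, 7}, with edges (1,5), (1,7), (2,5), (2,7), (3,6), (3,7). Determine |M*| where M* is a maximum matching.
3 (matching: (1,7), (2,5), (3,6); upper bound min(|L|,|R|) = min(4,3) = 3)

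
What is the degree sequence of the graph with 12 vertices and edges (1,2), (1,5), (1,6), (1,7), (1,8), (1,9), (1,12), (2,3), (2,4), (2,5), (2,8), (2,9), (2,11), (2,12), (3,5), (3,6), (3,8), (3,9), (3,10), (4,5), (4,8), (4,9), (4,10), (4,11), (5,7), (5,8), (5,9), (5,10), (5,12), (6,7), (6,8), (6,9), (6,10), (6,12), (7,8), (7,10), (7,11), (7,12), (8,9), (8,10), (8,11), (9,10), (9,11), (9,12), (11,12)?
[10, 10, 9, 8, 7, 7, 7, 7, 7, 6, 6, 6] (degrees: deg(1)=7, deg(2)=8, deg(3)=6, deg(4)=6, deg(5)=9, deg(6)=7, deg(7)=7, deg(8)=10, deg(9)=10, deg(10)=7, deg(11)=6, deg(12)=7)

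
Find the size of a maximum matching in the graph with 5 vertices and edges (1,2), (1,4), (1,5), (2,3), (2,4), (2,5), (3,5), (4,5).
2 (matching: (1,4), (2,5); upper bound floor(n/2) = floor(5/2) = 2)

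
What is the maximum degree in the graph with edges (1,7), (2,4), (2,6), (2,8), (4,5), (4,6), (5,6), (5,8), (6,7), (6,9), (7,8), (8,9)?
5 (attained at vertex 6)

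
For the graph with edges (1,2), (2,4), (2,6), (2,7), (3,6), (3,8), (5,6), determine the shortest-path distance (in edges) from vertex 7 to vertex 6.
2 (path: 7 -> 2 -> 6, 2 edges)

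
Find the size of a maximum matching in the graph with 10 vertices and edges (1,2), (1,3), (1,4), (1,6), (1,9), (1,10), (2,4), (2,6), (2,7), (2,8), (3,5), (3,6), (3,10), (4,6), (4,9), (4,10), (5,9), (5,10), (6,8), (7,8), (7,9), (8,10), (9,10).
5 (matching: (1,6), (2,4), (3,5), (7,9), (8,10); upper bound floor(n/2) = floor(10/2) = 5)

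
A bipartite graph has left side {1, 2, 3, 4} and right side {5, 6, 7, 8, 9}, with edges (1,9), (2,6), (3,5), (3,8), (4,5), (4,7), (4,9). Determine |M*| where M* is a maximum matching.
4 (matching: (1,9), (2,6), (3,8), (4,7); upper bound min(|L|,|R|) = min(4,5) = 4)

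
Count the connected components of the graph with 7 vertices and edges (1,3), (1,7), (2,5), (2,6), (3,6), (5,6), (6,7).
2 (components: {1, 2, 3, 5, 6, 7}, {4})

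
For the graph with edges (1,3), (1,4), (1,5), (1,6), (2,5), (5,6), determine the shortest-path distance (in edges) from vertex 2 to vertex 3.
3 (path: 2 -> 5 -> 1 -> 3, 3 edges)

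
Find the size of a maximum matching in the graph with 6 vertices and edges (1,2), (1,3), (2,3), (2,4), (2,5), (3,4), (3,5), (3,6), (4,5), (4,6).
3 (matching: (1,2), (3,5), (4,6); upper bound floor(n/2) = floor(6/2) = 3)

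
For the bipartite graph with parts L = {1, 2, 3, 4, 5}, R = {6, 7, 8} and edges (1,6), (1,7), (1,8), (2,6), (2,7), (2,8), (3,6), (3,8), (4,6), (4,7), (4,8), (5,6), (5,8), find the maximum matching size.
3 (matching: (1,8), (2,7), (3,6); upper bound min(|L|,|R|) = min(5,3) = 3)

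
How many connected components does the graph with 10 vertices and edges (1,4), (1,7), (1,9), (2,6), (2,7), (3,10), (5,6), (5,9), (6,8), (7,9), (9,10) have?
1 (components: {1, 2, 3, 4, 5, 6, 7, 8, 9, 10})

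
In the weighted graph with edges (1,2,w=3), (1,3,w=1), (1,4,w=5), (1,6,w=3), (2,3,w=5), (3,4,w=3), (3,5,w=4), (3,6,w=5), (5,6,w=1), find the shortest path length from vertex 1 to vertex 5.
4 (path: 1 -> 6 -> 5; weights 3 + 1 = 4)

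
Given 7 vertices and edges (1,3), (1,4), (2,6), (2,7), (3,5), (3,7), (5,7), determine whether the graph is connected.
Yes (BFS from 1 visits [1, 3, 4, 5, 7, 2, 6] — all 7 vertices reached)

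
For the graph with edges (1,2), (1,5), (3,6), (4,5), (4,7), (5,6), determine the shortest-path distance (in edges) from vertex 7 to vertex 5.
2 (path: 7 -> 4 -> 5, 2 edges)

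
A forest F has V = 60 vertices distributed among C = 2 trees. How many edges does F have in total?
58 (Each of the 2 component trees on V_i vertices has V_i - 1 edges; summing gives V - C = 60 - 2 = 58)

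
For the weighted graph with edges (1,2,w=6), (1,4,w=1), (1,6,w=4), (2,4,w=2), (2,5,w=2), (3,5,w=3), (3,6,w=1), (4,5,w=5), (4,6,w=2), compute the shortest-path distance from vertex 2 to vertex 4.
2 (path: 2 -> 4; weights 2 = 2)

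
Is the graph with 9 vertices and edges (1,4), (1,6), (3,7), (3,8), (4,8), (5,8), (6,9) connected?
No, it has 2 components: {1, 3, 4, 5, 6, 7, 8, 9}, {2}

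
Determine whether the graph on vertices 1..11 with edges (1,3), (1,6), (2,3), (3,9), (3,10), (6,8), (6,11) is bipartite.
Yes. Partition: {1, 2, 4, 5, 7, 8, 9, 10, 11}, {3, 6}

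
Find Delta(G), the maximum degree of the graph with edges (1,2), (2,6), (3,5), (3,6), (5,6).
3 (attained at vertex 6)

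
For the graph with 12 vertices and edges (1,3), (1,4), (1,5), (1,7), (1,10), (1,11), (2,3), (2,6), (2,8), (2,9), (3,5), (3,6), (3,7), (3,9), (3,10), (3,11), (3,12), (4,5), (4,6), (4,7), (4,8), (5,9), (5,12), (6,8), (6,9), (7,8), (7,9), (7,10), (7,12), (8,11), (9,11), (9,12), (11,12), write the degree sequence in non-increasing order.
[9, 7, 7, 6, 5, 5, 5, 5, 5, 5, 4, 3] (degrees: deg(1)=6, deg(2)=4, deg(3)=9, deg(4)=5, deg(5)=5, deg(6)=5, deg(7)=7, deg(8)=5, deg(9)=7, deg(10)=3, deg(11)=5, deg(12)=5)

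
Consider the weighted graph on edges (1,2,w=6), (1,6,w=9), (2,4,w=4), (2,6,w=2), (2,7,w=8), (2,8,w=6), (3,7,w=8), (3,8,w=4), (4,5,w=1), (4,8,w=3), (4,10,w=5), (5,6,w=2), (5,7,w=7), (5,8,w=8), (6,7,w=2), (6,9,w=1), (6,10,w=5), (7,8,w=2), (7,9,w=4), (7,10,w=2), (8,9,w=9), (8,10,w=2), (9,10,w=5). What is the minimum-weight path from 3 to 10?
6 (path: 3 -> 8 -> 10; weights 4 + 2 = 6)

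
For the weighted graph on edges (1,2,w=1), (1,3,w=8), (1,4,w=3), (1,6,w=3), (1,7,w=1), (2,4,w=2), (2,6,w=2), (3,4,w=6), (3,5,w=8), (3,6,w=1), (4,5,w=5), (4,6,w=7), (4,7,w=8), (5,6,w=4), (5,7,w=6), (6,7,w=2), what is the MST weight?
11 (MST edges: (1,2,w=1), (1,7,w=1), (2,4,w=2), (2,6,w=2), (3,6,w=1), (5,6,w=4); sum of weights 1 + 1 + 2 + 2 + 1 + 4 = 11)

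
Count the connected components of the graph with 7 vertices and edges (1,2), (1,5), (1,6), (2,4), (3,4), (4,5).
2 (components: {1, 2, 3, 4, 5, 6}, {7})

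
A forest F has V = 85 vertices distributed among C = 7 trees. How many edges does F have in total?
78 (Each of the 7 component trees on V_i vertices has V_i - 1 edges; summing gives V - C = 85 - 7 = 78)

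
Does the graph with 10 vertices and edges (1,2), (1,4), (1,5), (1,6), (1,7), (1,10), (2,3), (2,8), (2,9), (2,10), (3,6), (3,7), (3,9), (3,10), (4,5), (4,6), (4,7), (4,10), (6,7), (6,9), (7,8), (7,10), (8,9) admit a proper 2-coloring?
No (odd cycle of length 3: 7 -> 1 -> 4 -> 7)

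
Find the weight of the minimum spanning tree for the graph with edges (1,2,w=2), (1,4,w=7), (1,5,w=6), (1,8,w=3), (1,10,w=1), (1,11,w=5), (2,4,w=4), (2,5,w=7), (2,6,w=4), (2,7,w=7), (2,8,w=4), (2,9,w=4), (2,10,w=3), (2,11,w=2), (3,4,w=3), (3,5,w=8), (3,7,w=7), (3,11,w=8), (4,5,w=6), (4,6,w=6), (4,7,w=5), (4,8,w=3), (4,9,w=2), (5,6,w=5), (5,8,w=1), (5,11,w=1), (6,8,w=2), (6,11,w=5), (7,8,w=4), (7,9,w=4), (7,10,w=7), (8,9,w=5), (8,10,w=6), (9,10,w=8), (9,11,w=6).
21 (MST edges: (1,2,w=2), (1,10,w=1), (2,11,w=2), (3,4,w=3), (4,8,w=3), (4,9,w=2), (5,8,w=1), (5,11,w=1), (6,8,w=2), (7,8,w=4); sum of weights 2 + 1 + 2 + 3 + 3 + 2 + 1 + 1 + 2 + 4 = 21)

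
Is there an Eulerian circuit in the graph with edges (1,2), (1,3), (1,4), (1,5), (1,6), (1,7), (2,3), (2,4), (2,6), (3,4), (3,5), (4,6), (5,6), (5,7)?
Yes (the graph is connected and all 7 vertices have even degree)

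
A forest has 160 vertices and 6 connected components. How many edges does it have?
154 (Each of the 6 component trees on V_i vertices has V_i - 1 edges; summing gives V - C = 160 - 6 = 154)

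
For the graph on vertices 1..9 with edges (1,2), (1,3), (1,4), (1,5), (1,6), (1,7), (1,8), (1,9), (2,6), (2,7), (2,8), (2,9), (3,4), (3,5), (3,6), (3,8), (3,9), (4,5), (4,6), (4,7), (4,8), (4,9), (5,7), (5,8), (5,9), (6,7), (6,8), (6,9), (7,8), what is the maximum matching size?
4 (matching: (1,5), (2,7), (3,9), (6,8); upper bound floor(n/2) = floor(9/2) = 4)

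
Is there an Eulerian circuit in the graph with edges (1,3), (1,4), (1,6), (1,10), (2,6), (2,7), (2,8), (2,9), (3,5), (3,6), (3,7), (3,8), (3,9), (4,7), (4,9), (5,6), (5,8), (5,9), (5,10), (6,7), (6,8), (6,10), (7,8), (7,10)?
No (4 vertices have odd degree: {4, 5, 6, 8}; Eulerian circuit requires 0)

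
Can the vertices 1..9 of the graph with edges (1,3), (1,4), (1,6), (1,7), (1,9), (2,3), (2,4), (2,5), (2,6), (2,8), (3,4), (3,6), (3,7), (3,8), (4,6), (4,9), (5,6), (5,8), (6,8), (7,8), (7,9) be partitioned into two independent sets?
No (odd cycle of length 3: 4 -> 1 -> 3 -> 4)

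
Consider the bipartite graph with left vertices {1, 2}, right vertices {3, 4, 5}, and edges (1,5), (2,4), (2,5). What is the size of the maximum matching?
2 (matching: (1,5), (2,4); upper bound min(|L|,|R|) = min(2,3) = 2)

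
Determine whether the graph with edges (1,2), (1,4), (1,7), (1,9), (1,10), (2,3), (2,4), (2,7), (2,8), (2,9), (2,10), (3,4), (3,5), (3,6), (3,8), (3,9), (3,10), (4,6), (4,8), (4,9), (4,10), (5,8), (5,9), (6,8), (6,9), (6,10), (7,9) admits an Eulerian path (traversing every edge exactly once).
No (10 vertices have odd degree: {1, 2, 3, 4, 5, 6, 7, 8, 9, 10}; Eulerian path requires 0 or 2)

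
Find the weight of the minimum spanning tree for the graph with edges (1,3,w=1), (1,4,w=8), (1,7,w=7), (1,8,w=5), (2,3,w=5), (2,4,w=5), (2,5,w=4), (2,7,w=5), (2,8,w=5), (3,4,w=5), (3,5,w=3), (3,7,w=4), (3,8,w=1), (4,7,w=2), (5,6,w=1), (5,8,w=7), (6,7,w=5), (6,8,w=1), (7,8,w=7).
14 (MST edges: (1,3,w=1), (2,5,w=4), (3,7,w=4), (3,8,w=1), (4,7,w=2), (5,6,w=1), (6,8,w=1); sum of weights 1 + 4 + 4 + 1 + 2 + 1 + 1 = 14)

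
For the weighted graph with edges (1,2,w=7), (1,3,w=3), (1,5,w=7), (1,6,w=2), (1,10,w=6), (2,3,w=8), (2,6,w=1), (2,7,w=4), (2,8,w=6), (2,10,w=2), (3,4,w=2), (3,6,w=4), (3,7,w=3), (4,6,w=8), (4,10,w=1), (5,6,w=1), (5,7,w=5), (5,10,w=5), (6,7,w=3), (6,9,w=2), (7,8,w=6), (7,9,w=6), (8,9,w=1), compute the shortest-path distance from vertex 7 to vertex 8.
6 (path: 7 -> 8; weights 6 = 6)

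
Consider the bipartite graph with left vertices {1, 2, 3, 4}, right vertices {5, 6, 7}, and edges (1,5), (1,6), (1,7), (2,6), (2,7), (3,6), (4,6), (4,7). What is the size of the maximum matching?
3 (matching: (1,5), (2,6), (4,7); upper bound min(|L|,|R|) = min(4,3) = 3)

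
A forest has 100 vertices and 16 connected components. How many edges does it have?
84 (Each of the 16 component trees on V_i vertices has V_i - 1 edges; summing gives V - C = 100 - 16 = 84)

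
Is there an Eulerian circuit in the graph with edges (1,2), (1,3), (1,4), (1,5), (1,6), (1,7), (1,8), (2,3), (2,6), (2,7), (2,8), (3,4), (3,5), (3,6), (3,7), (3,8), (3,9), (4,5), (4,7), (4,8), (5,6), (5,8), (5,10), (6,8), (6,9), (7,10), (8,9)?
No (6 vertices have odd degree: {1, 2, 4, 7, 8, 9}; Eulerian circuit requires 0)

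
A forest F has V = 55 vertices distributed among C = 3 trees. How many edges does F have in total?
52 (Each of the 3 component trees on V_i vertices has V_i - 1 edges; summing gives V - C = 55 - 3 = 52)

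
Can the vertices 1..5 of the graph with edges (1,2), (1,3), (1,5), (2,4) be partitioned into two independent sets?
Yes. Partition: {1, 4}, {2, 3, 5}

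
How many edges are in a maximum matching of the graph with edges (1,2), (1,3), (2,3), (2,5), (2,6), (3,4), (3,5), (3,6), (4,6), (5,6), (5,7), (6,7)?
3 (matching: (2,6), (3,4), (5,7); upper bound floor(n/2) = floor(7/2) = 3)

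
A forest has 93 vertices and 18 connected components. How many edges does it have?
75 (Each of the 18 component trees on V_i vertices has V_i - 1 edges; summing gives V - C = 93 - 18 = 75)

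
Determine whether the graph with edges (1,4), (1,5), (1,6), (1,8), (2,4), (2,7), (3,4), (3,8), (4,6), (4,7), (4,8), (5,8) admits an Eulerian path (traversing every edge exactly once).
Yes — and in fact it has an Eulerian circuit (the graph is connected and all 8 vertices have even degree)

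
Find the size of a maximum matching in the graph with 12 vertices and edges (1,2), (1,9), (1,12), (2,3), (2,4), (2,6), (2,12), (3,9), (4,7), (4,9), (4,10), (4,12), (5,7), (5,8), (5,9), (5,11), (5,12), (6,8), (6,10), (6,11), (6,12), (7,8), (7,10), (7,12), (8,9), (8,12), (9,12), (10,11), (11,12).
6 (matching: (1,9), (2,3), (4,7), (5,12), (6,8), (10,11); upper bound floor(n/2) = floor(12/2) = 6)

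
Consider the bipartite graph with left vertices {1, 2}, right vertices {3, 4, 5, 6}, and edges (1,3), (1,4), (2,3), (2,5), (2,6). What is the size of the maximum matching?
2 (matching: (1,4), (2,6); upper bound min(|L|,|R|) = min(2,4) = 2)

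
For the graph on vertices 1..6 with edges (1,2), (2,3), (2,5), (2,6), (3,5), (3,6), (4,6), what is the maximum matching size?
3 (matching: (1,2), (3,5), (4,6); upper bound floor(n/2) = floor(6/2) = 3)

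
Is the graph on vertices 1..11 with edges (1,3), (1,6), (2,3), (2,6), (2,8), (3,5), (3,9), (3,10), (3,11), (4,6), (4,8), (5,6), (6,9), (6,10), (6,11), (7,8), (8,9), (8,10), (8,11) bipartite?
Yes. Partition: {1, 2, 4, 5, 7, 9, 10, 11}, {3, 6, 8}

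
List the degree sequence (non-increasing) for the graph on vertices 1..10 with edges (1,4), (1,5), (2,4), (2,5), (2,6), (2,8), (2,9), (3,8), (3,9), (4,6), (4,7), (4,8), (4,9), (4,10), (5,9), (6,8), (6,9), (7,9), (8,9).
[7, 7, 5, 5, 4, 3, 2, 2, 2, 1] (degrees: deg(1)=2, deg(2)=5, deg(3)=2, deg(4)=7, deg(5)=3, deg(6)=4, deg(7)=2, deg(8)=5, deg(9)=7, deg(10)=1)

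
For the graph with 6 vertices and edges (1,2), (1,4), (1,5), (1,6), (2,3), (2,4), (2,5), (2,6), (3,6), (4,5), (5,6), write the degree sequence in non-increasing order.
[5, 4, 4, 4, 3, 2] (degrees: deg(1)=4, deg(2)=5, deg(3)=2, deg(4)=3, deg(5)=4, deg(6)=4)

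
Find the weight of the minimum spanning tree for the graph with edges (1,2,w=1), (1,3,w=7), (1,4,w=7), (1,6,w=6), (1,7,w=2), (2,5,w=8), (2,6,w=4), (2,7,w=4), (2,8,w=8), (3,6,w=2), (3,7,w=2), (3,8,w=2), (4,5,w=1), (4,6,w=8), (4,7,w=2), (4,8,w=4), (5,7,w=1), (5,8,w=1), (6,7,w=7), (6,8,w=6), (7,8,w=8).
10 (MST edges: (1,2,w=1), (1,7,w=2), (3,6,w=2), (3,7,w=2), (4,5,w=1), (5,7,w=1), (5,8,w=1); sum of weights 1 + 2 + 2 + 2 + 1 + 1 + 1 = 10)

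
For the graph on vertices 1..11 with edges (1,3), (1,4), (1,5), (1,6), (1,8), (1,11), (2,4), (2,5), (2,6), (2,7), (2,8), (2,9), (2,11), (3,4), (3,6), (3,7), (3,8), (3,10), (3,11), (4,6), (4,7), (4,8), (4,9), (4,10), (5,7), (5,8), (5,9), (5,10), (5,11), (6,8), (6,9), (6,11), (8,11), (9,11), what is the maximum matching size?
5 (matching: (1,8), (2,9), (3,10), (4,7), (5,11); upper bound floor(n/2) = floor(11/2) = 5)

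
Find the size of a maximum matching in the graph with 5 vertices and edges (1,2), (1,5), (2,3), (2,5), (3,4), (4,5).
2 (matching: (2,3), (4,5); upper bound floor(n/2) = floor(5/2) = 2)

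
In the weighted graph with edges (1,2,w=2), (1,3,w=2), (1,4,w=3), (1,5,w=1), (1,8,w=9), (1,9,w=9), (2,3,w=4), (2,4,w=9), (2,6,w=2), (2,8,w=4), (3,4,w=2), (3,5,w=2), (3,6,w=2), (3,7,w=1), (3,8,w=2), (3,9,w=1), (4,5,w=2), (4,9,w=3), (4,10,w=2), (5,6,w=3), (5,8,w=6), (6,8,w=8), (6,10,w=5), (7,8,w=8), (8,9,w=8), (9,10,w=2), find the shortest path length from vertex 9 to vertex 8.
3 (path: 9 -> 3 -> 8; weights 1 + 2 = 3)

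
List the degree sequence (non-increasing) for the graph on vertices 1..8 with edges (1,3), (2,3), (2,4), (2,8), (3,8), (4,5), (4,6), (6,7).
[3, 3, 3, 2, 2, 1, 1, 1] (degrees: deg(1)=1, deg(2)=3, deg(3)=3, deg(4)=3, deg(5)=1, deg(6)=2, deg(7)=1, deg(8)=2)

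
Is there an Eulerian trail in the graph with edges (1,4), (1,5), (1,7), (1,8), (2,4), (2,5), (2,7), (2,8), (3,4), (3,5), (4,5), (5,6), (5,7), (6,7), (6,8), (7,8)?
Yes (the graph is connected and exactly 2 vertices have odd degree: {6, 7}; any Eulerian path must start and end at those)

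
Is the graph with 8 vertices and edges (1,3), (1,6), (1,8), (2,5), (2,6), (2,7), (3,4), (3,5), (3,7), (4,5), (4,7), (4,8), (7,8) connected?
Yes (BFS from 1 visits [1, 3, 6, 8, 4, 5, 7, 2] — all 8 vertices reached)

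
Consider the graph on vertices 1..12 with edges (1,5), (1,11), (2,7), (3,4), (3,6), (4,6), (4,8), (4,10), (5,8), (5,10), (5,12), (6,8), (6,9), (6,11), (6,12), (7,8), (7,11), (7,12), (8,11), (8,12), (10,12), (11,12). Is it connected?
Yes (BFS from 1 visits [1, 5, 11, 8, 10, 12, 6, 7, 4, 3, 9, 2] — all 12 vertices reached)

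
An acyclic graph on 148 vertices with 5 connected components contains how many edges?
143 (Each of the 5 component trees on V_i vertices has V_i - 1 edges; summing gives V - C = 148 - 5 = 143)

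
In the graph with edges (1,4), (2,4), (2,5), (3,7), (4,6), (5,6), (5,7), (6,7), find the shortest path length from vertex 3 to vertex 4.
3 (path: 3 -> 7 -> 6 -> 4, 3 edges)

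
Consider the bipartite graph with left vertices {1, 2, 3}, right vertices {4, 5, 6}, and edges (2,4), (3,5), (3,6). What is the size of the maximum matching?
2 (matching: (2,4), (3,6); upper bound min(|L|,|R|) = min(3,3) = 3)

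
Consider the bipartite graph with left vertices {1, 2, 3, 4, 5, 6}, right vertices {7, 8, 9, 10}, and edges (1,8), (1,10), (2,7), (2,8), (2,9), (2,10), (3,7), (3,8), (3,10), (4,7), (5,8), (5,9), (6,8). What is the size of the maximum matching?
4 (matching: (1,10), (2,9), (3,8), (4,7); upper bound min(|L|,|R|) = min(6,4) = 4)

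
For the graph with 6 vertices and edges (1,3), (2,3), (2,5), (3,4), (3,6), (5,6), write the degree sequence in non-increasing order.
[4, 2, 2, 2, 1, 1] (degrees: deg(1)=1, deg(2)=2, deg(3)=4, deg(4)=1, deg(5)=2, deg(6)=2)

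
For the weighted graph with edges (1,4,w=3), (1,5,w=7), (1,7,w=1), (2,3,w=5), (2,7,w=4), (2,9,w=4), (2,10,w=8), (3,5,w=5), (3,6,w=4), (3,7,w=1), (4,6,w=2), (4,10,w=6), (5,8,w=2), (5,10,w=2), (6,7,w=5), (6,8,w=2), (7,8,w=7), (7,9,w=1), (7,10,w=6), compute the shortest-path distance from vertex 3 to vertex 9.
2 (path: 3 -> 7 -> 9; weights 1 + 1 = 2)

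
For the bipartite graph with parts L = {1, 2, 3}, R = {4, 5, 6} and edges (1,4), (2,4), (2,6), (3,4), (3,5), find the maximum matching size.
3 (matching: (1,4), (2,6), (3,5); upper bound min(|L|,|R|) = min(3,3) = 3)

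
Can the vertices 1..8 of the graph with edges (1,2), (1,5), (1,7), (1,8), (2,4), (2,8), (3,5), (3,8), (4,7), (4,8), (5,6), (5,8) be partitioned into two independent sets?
No (odd cycle of length 3: 5 -> 1 -> 8 -> 5)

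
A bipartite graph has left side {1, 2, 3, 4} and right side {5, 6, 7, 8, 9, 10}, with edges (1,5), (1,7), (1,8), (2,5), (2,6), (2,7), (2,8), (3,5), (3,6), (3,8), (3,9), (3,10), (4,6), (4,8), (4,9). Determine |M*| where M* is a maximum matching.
4 (matching: (1,8), (2,7), (3,10), (4,9); upper bound min(|L|,|R|) = min(4,6) = 4)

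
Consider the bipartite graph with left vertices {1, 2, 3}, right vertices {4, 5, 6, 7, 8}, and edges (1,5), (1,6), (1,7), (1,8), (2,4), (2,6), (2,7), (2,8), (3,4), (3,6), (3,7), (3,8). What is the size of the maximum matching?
3 (matching: (1,8), (2,7), (3,6); upper bound min(|L|,|R|) = min(3,5) = 3)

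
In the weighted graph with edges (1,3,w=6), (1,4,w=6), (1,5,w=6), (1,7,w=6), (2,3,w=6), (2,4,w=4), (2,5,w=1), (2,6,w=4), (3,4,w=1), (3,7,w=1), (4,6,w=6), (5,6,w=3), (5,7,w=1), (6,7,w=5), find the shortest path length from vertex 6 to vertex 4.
6 (path: 6 -> 4; weights 6 = 6)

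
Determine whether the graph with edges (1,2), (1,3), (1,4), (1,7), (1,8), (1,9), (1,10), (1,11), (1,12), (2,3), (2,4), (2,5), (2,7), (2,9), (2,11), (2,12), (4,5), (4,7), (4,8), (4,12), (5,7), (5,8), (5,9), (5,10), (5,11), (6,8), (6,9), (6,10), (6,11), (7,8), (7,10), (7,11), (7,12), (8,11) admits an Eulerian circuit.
No (2 vertices have odd degree: {1, 5}; Eulerian circuit requires 0)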